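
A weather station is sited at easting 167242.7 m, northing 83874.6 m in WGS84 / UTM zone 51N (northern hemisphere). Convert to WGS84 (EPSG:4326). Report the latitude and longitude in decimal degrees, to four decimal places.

Zone 51N: λ₀ = 123°, k₀ = 0.9996, false easting 500000 m.
Meridian distance M = (N − FN)/k₀ = 83908.2 m.
Inverse transverse Mercator on WGS84 gives φ = 0.75779997°, λ = 120.01070009°.

lat 0.7578°, lon 120.0107°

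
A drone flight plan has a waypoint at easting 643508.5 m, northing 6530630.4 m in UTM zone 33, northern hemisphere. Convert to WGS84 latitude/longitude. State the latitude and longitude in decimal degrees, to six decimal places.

lat 58.891400°, lon 17.490401°

Zone 33N: λ₀ = 15°, k₀ = 0.9996, false easting 500000 m.
Meridian distance M = (N − FN)/k₀ = 6533243.7 m.
Inverse transverse Mercator on WGS84 gives φ = 58.89139982°, λ = 17.49040075°.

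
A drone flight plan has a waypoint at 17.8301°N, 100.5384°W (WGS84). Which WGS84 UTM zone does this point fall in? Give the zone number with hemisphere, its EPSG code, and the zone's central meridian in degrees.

Zone 14N (EPSG:32614), central meridian -99°

UTM zone = ⌊(λ + 180)/6⌋ + 1; -100.5384° ∈ [-102°, -96°) → zone 14.
Hemisphere: N (φ ≥ 0).
Central meridian λ₀ = 6×14 − 183 = -99°.
EPSG code: 32614.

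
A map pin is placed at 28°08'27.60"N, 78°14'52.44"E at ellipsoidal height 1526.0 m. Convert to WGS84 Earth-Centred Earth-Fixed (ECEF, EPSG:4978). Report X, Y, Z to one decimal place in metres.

WGS84: a = 6378137 m, e² = 0.006694380; N(φ) = a/√(1−e²sin²φ) = 6382891.298 m.
X = (N+h)·cosφ·cosλ = 1146646.572 m; Y = (N+h)·cosφ·sinλ = 5511702.726 m; Z = (N(1−e²)+h)·sinφ = 2991012.641 m.

X 1146646.6 m, Y 5511702.7 m, Z 2991012.6 m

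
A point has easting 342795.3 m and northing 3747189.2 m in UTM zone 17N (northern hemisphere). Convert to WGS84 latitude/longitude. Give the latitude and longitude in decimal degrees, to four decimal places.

lat 33.8533°, lon -82.6993°

Zone 17N: λ₀ = -81°, k₀ = 0.9996, false easting 500000 m.
Meridian distance M = (N − FN)/k₀ = 3748688.7 m.
Inverse transverse Mercator on WGS84 gives φ = 33.85329961°, λ = -82.69929962°.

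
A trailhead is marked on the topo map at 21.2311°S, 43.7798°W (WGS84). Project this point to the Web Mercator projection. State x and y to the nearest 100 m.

x -4873500 m, y -2419500 m

Web Mercator is spherical with R = a = 6378137 m.
x = R·λ = 6378137 × -0.764101656 = -4873545.043 m.
y = R·ln tan(π/4 + φ/2) = 6378137 × -0.379335882 = -2419456.223 m.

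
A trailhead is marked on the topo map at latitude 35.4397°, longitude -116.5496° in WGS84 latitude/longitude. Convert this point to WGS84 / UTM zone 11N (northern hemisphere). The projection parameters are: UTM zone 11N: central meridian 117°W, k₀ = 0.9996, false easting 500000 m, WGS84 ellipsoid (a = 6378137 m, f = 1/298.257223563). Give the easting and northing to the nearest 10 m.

Zone 11 central meridian λ₀ = 6×11 − 183 = -117°; Δλ = +0.4504°.
Transverse Mercator on WGS84 with k₀ = 0.9996 gives E = 540878.817 m, N = 3921899.063 m.

E 540880 m, N 3921900 m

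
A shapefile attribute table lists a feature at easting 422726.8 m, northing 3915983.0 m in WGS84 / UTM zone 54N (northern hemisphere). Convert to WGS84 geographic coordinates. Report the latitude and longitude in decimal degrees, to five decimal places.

Zone 54N: λ₀ = 141°, k₀ = 0.9996, false easting 500000 m.
Meridian distance M = (N − FN)/k₀ = 3917550.0 m.
Inverse transverse Mercator on WGS84 gives φ = 35.38420027°, λ = 140.14920021°.

lat 35.38420°, lon 140.14920°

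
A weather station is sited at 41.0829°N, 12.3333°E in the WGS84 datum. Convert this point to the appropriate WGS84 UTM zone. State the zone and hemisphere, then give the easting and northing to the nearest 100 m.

Longitude 12.3333° lies in the 6° band [12°, 18°), giving zone 33; latitude is north of the equator, so 33N.
Zone 33 central meridian λ₀ = 6×33 − 183 = 15°; Δλ = -2.6667°.
Transverse Mercator on WGS84 with k₀ = 0.9996 gives E = 275996.509 m, N = 4551386.780 m.

Zone 33N: E 276000 m, N 4551400 m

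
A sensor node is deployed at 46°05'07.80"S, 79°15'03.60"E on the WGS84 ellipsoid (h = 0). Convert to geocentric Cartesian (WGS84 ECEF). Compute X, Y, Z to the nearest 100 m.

WGS84: a = 6378137 m, e² = 0.006694380; N(φ) = a/√(1−e²sin²φ) = 6389244.736 m.
X = (N+h)·cosφ·cosλ = 826501.349 m; Y = (N+h)·cosφ·sinλ = 4353722.663 m; Z = (N(1−e²)+h)·sinφ = -4571844.130 m.

X 826500 m, Y 4353700 m, Z -4571800 m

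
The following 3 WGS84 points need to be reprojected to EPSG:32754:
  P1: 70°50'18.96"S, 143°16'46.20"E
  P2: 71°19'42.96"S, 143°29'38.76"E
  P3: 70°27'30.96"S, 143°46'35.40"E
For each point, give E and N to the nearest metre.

P1: E 583489 m, N 2139035 m; P2: E 589095 m, N 2084116 m; P3: E 603619 m, N 2180617 m

UTM zone 54S: λ₀ = 141°, k₀ = 0.9996.
P1 (-70.8386°, 143.2795°) → (583488.535, 2139034.954) m.
P2 (-71.3286°, 143.4941°) → (589094.523, 2084116.453) m.
P3 (-70.4586°, 143.7765°) → (603618.775, 2180617.075) m.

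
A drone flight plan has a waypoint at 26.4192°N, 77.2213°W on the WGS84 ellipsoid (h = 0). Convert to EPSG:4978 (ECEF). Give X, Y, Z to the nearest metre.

WGS84: a = 6378137 m, e² = 0.006694380; N(φ) = a/√(1−e²sin²φ) = 6382367.580 m.
X = (N+h)·cosφ·cosλ = 1264257.045 m; Y = (N+h)·cosφ·sinλ = -5574239.214 m; Z = (N(1−e²)+h)·sinφ = 2820730.395 m.

X 1264257 m, Y -5574239 m, Z 2820730 m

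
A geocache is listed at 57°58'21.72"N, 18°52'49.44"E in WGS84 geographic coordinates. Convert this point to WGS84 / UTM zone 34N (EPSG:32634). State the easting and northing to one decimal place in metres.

E 374629.3 m, N 6427637.1 m

Zone 34 central meridian λ₀ = 6×34 − 183 = 21°; Δλ = -2.1196°.
Transverse Mercator on WGS84 with k₀ = 0.9996 gives E = 374629.284 m, N = 6427637.146 m.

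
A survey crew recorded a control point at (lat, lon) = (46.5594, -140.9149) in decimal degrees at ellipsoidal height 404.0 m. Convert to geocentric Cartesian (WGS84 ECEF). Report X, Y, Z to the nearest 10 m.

X -3410400 m, Y -2770090 m, Z 4608520 m

WGS84: a = 6378137 m, e² = 0.006694380; N(φ) = a/√(1−e²sin²φ) = 6389422.055 m.
X = (N+h)·cosφ·cosλ = -3410403.303 m; Y = (N+h)·cosφ·sinλ = -2770087.264 m; Z = (N(1−e²)+h)·sinφ = 4608516.462 m.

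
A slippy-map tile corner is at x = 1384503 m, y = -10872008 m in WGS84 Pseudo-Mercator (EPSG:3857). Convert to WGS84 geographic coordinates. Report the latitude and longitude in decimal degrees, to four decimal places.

lat -69.3868°, lon 12.4372°

R = 6378137 m. λ = x/R = 12.43720206°.
φ = 2·arctan(exp(y/R)) − 90° = 2·arctan(0.18185) − 90° = -69.38680041°.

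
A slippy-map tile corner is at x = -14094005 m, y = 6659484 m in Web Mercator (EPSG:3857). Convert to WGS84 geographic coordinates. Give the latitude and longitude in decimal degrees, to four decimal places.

R = 6378137 m. λ = x/R = -126.60860106°.
φ = 2·arctan(exp(y/R)) − 90° = 2·arctan(2.84087) − 90° = 51.21539832°.

lat 51.2154°, lon -126.6086°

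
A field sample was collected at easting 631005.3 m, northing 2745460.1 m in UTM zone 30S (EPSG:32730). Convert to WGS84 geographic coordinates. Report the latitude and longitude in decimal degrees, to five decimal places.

lat -65.38720°, lon -0.18030°

Zone 30S: λ₀ = -3°, k₀ = 0.9996, false easting 500000 m, false northing 10000000 m.
Meridian distance M = (N − FN)/k₀ = -7257442.9 m.
Inverse transverse Mercator on WGS84 gives φ = -65.38720024°, λ = -0.18030042°.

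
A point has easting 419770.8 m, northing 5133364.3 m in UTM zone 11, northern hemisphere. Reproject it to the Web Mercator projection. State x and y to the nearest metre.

x -13140453 m, y 5836470 m

Unproject from UTM 11N (λ₀ = -117°) → φ = 46.34909971°, λ = -118.04269997°.
Web Mercator (R = 6378137 m): x = -13140453.253 m, y = 5836470.273 m.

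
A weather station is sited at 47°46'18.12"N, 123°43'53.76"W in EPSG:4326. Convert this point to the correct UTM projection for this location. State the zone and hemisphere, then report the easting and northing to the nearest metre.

Longitude -123.7316° lies in the 6° band [-126°, -120°), giving zone 10; latitude is north of the equator, so 10N.
Zone 10 central meridian λ₀ = 6×10 − 183 = -123°; Δλ = -0.7316°.
Transverse Mercator on WGS84 with k₀ = 0.9996 gives E = 445185.727 m, N = 5291185.275 m.

Zone 10N: E 445186 m, N 5291185 m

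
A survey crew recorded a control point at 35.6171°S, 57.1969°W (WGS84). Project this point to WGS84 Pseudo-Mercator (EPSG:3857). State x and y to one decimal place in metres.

Web Mercator is spherical with R = a = 6378137 m.
x = R·λ = 6378137 × -0.998274227 = -6367129.783 m.
y = R·ln tan(π/4 + φ/2) = 6378137 × -0.666034929 = -4248062.027 m.

x -6367129.8 m, y -4248062.0 m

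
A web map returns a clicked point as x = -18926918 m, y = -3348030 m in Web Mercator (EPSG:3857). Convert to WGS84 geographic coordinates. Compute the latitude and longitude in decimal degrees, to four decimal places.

R = 6378137 m. λ = x/R = -170.02339721°.
φ = 2·arctan(exp(y/R)) − 90° = 2·arctan(0.59160) − 90° = -28.78279779°.

lat -28.7828°, lon -170.0234°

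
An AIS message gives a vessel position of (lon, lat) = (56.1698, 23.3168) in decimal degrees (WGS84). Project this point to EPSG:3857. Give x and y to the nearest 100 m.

Web Mercator is spherical with R = a = 6378137 m.
x = R·λ = 6378137 × 0.980347950 = 6252793.534 m.
y = R·ln tan(π/4 + φ/2) = 6378137 × 0.418676404 = 2670375.464 m.

x 6252800 m, y 2670400 m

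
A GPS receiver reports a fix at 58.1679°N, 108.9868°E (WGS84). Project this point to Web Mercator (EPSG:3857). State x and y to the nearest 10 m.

x 12132360 m, y 8002670 m

Web Mercator is spherical with R = a = 6378137 m.
x = R·λ = 6378137 × 1.902178501 = 12132355.079 m.
y = R·ln tan(π/4 + φ/2) = 6378137 × 1.254703544 = 8002671.096 m.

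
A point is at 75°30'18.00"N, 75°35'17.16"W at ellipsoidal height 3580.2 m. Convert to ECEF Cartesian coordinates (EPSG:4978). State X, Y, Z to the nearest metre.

X 398810 m, Y -1551924 m, Z 6156581 m

WGS84: a = 6378137 m, e² = 0.006694380; N(φ) = a/√(1−e²sin²φ) = 6398243.051 m.
X = (N+h)·cosφ·cosλ = 398809.992 m; Y = (N+h)·cosφ·sinλ = -1551924.161 m; Z = (N(1−e²)+h)·sinφ = 6156581.033 m.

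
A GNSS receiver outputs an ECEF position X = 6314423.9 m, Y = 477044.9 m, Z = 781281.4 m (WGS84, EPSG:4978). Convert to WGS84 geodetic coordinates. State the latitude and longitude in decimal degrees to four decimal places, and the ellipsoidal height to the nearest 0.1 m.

λ = atan2(Y, X) = 4.32039980°; p = √(X²+Y²) = 6332418.3 m.
Bowring's method on WGS84 (a = 6378137 m, b = 6356752.314 m) gives φ = 7.08040014°, h = 2617.951 m.

lat 7.0804°, lon 4.3204°, h 2618.0 m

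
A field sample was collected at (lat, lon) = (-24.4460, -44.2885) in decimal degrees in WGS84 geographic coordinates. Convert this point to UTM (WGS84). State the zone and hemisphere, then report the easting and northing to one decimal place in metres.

Zone 23S: E 572117.1 m, N 7296208.3 m

Longitude -44.2885° lies in the 6° band [-48°, -42°), giving zone 23; latitude is south of the equator, so 23S.
Zone 23 central meridian λ₀ = 6×23 − 183 = -45°; Δλ = +0.7115°.
Transverse Mercator on WGS84 with k₀ = 0.9996 gives E = 572117.068 m, N = 7296208.301 m.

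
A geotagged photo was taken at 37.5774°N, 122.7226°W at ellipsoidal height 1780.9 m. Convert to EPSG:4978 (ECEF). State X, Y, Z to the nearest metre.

WGS84: a = 6378137 m, e² = 0.006694380; N(φ) = a/√(1−e²sin²φ) = 6386091.398 m.
X = (N+h)·cosφ·cosλ = -2736691.144 m; Y = (N+h)·cosφ·sinλ = -4259138.221 m; Z = (N(1−e²)+h)·sinφ = 3869461.880 m.

X -2736691 m, Y -4259138 m, Z 3869462 m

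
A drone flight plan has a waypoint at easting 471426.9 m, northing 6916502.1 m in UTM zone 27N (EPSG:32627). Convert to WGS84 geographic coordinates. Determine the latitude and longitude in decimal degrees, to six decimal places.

lat 62.378800°, lon -21.552400°

Zone 27N: λ₀ = -21°, k₀ = 0.9996, false easting 500000 m.
Meridian distance M = (N − FN)/k₀ = 6919269.8 m.
Inverse transverse Mercator on WGS84 gives φ = 62.37880043°, λ = -21.55240005°.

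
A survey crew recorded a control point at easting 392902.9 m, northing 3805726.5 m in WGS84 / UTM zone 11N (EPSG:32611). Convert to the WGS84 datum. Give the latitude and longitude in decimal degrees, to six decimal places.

Zone 11N: λ₀ = -117°, k₀ = 0.9996, false easting 500000 m.
Meridian distance M = (N − FN)/k₀ = 3807249.4 m.
Inverse transverse Mercator on WGS84 gives φ = 34.38740025°, λ = -118.16500038°.

lat 34.387400°, lon -118.165000°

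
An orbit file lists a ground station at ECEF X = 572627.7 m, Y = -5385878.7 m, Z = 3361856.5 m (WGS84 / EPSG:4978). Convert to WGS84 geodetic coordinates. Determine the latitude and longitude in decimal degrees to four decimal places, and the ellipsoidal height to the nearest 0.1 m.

lat 32.0005°, lon -83.9311°, h 2600.4 m

λ = atan2(Y, X) = -83.93110033°; p = √(X²+Y²) = 5416234.1 m.
Bowring's method on WGS84 (a = 6378137 m, b = 6356752.314 m) gives φ = 32.00050014°, h = 2600.424 m.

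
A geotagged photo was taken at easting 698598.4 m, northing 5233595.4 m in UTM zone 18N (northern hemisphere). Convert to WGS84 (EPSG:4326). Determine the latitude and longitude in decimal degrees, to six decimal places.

Zone 18N: λ₀ = -75°, k₀ = 0.9996, false easting 500000 m.
Meridian distance M = (N − FN)/k₀ = 5235689.7 m.
Inverse transverse Mercator on WGS84 gives φ = 47.22579961°, λ = -72.37659968°.

lat 47.225800°, lon -72.376600°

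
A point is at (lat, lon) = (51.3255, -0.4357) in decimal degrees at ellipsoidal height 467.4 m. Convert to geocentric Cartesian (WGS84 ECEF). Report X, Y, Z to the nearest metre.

WGS84: a = 6378137 m, e² = 0.006694380; N(φ) = a/√(1−e²sin²φ) = 6391189.198 m.
X = (N+h)·cosφ·cosλ = 3994000.409 m; Y = (N+h)·cosφ·sinλ = -30372.560 m; Z = (N(1−e²)+h)·sinφ = 4956618.618 m.

X 3994000 m, Y -30373 m, Z 4956619 m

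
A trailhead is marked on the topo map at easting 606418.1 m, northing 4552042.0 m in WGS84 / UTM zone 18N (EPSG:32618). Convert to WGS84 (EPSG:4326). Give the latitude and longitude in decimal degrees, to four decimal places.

Zone 18N: λ₀ = -75°, k₀ = 0.9996, false easting 500000 m.
Meridian distance M = (N − FN)/k₀ = 4553863.5 m.
Inverse transverse Mercator on WGS84 gives φ = 41.11269991°, λ = -73.73250003°.

lat 41.1127°, lon -73.7325°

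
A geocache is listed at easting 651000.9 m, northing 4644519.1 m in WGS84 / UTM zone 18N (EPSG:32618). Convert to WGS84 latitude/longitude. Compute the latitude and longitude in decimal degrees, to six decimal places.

lat 41.938200°, lon -73.178500°

Zone 18N: λ₀ = -75°, k₀ = 0.9996, false easting 500000 m.
Meridian distance M = (N − FN)/k₀ = 4646377.7 m.
Inverse transverse Mercator on WGS84 gives φ = 41.93819983°, λ = -73.17850041°.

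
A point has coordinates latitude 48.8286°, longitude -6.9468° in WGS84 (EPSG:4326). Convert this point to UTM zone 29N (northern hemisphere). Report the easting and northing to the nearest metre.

E 650687 m, N 5410435 m

Zone 29 central meridian λ₀ = 6×29 − 183 = -9°; Δλ = +2.0532°.
Transverse Mercator on WGS84 with k₀ = 0.9996 gives E = 650686.600 m, N = 5410435.108 m.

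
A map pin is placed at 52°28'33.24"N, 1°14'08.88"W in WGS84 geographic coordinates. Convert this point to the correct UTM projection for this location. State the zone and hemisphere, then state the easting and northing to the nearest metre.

Zone 30N: E 619820 m, N 5815435 m

Longitude -1.2358° lies in the 6° band [-6°, 0°), giving zone 30; latitude is north of the equator, so 30N.
Zone 30 central meridian λ₀ = 6×30 − 183 = -3°; Δλ = +1.7642°.
Transverse Mercator on WGS84 with k₀ = 0.9996 gives E = 619819.915 m, N = 5815434.536 m.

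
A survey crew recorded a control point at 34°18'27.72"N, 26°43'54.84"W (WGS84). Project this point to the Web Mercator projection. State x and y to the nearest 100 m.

x -2975800 m, y 4070200 m

Web Mercator is spherical with R = a = 6378137 m.
x = R·λ = 6378137 × -0.466559670 = -2975781.496 m.
y = R·ln tan(π/4 + φ/2) = 6378137 × 0.638147759 = 4070193.831 m.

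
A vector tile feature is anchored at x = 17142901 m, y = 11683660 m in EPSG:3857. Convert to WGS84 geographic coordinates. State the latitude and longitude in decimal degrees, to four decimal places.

lat 71.8060°, lon 153.9973°

R = 6378137 m. λ = x/R = 153.99729982°.
φ = 2·arctan(exp(y/R)) − 90° = 2·arctan(6.24530) − 90° = 71.80599987°.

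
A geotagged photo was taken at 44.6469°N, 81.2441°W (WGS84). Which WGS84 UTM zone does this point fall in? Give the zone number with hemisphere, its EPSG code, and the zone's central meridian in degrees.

Zone 17N (EPSG:32617), central meridian -81°

UTM zone = ⌊(λ + 180)/6⌋ + 1; -81.2441° ∈ [-84°, -78°) → zone 17.
Hemisphere: N (φ ≥ 0).
Central meridian λ₀ = 6×17 − 183 = -81°.
EPSG code: 32617.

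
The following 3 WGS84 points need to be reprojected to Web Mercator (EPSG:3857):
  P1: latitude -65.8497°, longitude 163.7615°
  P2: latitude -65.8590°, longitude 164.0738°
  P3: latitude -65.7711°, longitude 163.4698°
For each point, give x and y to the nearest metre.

Web Mercator: x = R·λ, y = R·ln tan(π/4+φ/2), R = 6378137 m.
P1 (-65.8497°, 163.7615°) → (18229846.792, -9835831.047) m.
P2 (-65.8590°, 164.0738°) → (18264611.869, -9838361.916) m.
P3 (-65.7711°, 163.4698°) → (18197374.896, -9814477.636) m.

P1: x 18229847 m, y -9835831 m; P2: x 18264612 m, y -9838362 m; P3: x 18197375 m, y -9814478 m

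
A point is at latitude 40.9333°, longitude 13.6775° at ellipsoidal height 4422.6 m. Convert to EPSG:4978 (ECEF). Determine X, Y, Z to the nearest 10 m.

X 4691850 m, Y 1141800 m, Z 4159730 m

WGS84: a = 6378137 m, e² = 0.006694380; N(φ) = a/√(1−e²sin²φ) = 6387321.018 m.
X = (N+h)·cosφ·cosλ = 4691853.972 m; Y = (N+h)·cosφ·sinλ = 1141798.920 m; Z = (N(1−e²)+h)·sinφ = 4159727.648 m.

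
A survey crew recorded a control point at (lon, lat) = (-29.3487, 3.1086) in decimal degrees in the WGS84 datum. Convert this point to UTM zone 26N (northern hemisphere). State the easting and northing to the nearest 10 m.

E 238960 m, N 343890 m

Zone 26 central meridian λ₀ = 6×26 − 183 = -27°; Δλ = -2.3487°.
Transverse Mercator on WGS84 with k₀ = 0.9996 gives E = 238957.314 m, N = 343887.354 m.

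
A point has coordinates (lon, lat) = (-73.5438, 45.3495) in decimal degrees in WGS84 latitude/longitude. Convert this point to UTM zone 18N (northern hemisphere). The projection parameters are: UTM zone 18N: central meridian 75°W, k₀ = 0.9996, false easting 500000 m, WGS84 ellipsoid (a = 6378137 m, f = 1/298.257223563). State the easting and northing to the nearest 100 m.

Zone 18 central meridian λ₀ = 6×18 − 183 = -75°; Δλ = +1.4562°.
Transverse Mercator on WGS84 with k₀ = 0.9996 gives E = 614070.816 m, N = 5022807.967 m.

E 614100 m, N 5022800 m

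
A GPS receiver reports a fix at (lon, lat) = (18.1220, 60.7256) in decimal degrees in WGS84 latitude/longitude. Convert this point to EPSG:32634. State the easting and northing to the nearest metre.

Zone 34 central meridian λ₀ = 6×34 − 183 = 21°; Δλ = -2.8780°.
Transverse Mercator on WGS84 with k₀ = 0.9996 gives E = 343034.470 m, N = 6735663.895 m.

E 343034 m, N 6735664 m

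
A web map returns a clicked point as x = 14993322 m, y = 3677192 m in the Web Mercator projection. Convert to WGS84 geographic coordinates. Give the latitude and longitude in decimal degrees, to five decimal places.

lat 31.34160°, lon 134.68730°

R = 6378137 m. λ = x/R = 134.68730312°.
φ = 2·arctan(exp(y/R)) − 90° = 2·arctan(1.77985) − 90° = 31.34159752°.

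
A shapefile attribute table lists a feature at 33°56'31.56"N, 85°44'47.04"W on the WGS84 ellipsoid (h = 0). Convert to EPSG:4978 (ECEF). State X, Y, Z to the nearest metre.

WGS84: a = 6378137 m, e² = 0.006694380; N(φ) = a/√(1−e²sin²φ) = 6384803.152 m.
X = (N+h)·cosφ·cosλ = 392873.228 m; Y = (N+h)·cosφ·sinλ = -5282256.968 m; Z = (N(1−e²)+h)·sinφ = 3541120.359 m.

X 392873 m, Y -5282257 m, Z 3541120 m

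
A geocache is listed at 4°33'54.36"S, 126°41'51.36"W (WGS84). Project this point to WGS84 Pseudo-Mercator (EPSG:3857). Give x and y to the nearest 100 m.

x -14103900 m, y -508700 m

Web Mercator is spherical with R = a = 6378137 m.
x = R·λ = 6378137 × -2.211290274 = -14103912.317 m.
y = R·ln tan(π/4 + φ/2) = 6378137 × -0.079760461 = -508723.144 m.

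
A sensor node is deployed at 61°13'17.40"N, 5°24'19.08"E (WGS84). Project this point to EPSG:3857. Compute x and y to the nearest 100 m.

Web Mercator is spherical with R = a = 6378137 m.
x = R·λ = 6378137 × 0.094340282 = 601715.244 m.
y = R·ln tan(π/4 + φ/2) = 6378137 × 1.360406840 = 8676861.202 m.

x 601700 m, y 8676900 m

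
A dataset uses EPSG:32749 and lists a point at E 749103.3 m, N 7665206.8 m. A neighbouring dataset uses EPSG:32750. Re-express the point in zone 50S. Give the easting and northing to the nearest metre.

UTM 49S → geographic: φ = -21.09729978°, λ = 113.39790017°.
UTM 50S (λ₀ = 117°) forward: E = 125697.261 m, N = 7662844.810 m.

E 125697 m, N 7662845 m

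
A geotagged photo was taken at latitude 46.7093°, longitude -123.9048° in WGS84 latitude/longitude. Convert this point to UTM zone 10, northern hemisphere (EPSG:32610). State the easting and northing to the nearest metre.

E 430840 m, N 5173258 m

Zone 10 central meridian λ₀ = 6×10 − 183 = -123°; Δλ = -0.9048°.
Transverse Mercator on WGS84 with k₀ = 0.9996 gives E = 430840.025 m, N = 5173257.995 m.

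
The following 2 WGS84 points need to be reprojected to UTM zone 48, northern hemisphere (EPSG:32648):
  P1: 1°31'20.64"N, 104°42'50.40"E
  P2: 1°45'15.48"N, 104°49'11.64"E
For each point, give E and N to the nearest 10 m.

P1: E 468190 m, N 168270 m; P2: E 479970 m, N 193900 m

UTM zone 48N: λ₀ = 105°, k₀ = 0.9996.
P1 (1.5224°, 104.7140°) → (468186.386, 168273.449) m.
P2 (1.7543°, 104.8199°) → (479968.676, 193904.432) m.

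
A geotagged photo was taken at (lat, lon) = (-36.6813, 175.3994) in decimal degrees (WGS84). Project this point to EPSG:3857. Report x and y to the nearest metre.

x 19525372 m, y -4394777 m

Web Mercator is spherical with R = a = 6378137 m.
x = R·λ = 6378137 × 3.061297036 = 19525371.893 m.
y = R·ln tan(π/4 + φ/2) = 6378137 × -0.689037681 = -4394776.730 m.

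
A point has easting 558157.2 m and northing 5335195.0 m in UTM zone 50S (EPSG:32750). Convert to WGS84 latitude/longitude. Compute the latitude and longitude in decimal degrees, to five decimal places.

Zone 50S: λ₀ = 117°, k₀ = 0.9996, false easting 500000 m, false northing 10000000 m.
Meridian distance M = (N − FN)/k₀ = -4666671.7 m.
Inverse transverse Mercator on WGS84 gives φ = -42.13319967°, λ = 117.70369985°.

lat -42.13320°, lon 117.70370°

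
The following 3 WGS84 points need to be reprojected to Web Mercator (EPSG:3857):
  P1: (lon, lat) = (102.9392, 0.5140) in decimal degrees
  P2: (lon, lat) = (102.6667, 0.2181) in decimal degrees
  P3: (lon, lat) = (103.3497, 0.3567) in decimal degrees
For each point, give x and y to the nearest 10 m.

Web Mercator: x = R·λ, y = R·ln tan(π/4+φ/2), R = 6378137 m.
P1 (0.5140°, 102.9392°) → (11459139.327, 57218.986) m.
P2 (0.2181°, 102.6667°) → (11428804.765, 24278.840) m.
P3 (0.3567°, 103.3497°) → (11504835.978, 39707.919) m.

P1: x 11459140 m, y 57220 m; P2: x 11428800 m, y 24280 m; P3: x 11504840 m, y 39710 m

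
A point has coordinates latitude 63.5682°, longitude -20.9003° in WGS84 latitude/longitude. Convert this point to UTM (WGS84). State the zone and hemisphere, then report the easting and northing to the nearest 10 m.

Zone 27N: E 504950 m, N 7048900 m

Longitude -20.9003° lies in the 6° band [-24°, -18°), giving zone 27; latitude is north of the equator, so 27N.
Zone 27 central meridian λ₀ = 6×27 − 183 = -21°; Δλ = +0.0997°.
Transverse Mercator on WGS84 with k₀ = 0.9996 gives E = 504951.654 m, N = 7048902.806 m.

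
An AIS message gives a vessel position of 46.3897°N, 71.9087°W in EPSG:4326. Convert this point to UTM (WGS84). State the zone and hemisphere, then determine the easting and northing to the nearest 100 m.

Longitude -71.9087° lies in the 6° band [-72°, -66°), giving zone 19; latitude is north of the equator, so 19N.
Zone 19 central meridian λ₀ = 6×19 − 183 = -69°; Δλ = -2.9087°.
Transverse Mercator on WGS84 with k₀ = 0.9996 gives E = 276363.595 m, N = 5141459.185 m.

Zone 19N: E 276400 m, N 5141500 m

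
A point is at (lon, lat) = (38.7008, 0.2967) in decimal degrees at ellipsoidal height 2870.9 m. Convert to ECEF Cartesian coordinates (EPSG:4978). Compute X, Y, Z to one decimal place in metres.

WGS84: a = 6378137 m, e² = 0.006694380; N(φ) = a/√(1−e²sin²φ) = 6378137.572 m.
X = (N+h)·cosφ·cosλ = 4979810.565 m; Y = (N+h)·cosφ·sinλ = 3989694.726 m; Z = (N(1−e²)+h)·sinφ = 32822.111 m.

X 4979810.6 m, Y 3989694.7 m, Z 32822.1 m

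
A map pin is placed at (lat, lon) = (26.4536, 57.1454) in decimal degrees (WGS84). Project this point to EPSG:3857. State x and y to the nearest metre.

x 6361397 m, y 3055371 m

Web Mercator is spherical with R = a = 6378137 m.
x = R·λ = 6378137 × 0.997375382 = 6361396.829 m.
y = R·ln tan(π/4 + φ/2) = 6378137 × 0.479038092 = 3055370.579 m.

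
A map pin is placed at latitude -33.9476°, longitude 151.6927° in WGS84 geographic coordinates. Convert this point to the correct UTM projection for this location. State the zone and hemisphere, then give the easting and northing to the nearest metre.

Zone 56S: E 379196 m, N 6242884 m

Longitude 151.6927° lies in the 6° band [150°, 156°), giving zone 56; latitude is south of the equator, so 56S.
Zone 56 central meridian λ₀ = 6×56 − 183 = 153°; Δλ = -1.3073°.
Transverse Mercator on WGS84 with k₀ = 0.9996 gives E = 379195.623 m, N = 6242884.304 m.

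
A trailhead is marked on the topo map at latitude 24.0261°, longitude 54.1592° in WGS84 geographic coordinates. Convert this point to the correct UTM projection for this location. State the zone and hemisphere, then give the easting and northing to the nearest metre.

Longitude 54.1592° lies in the 6° band [54°, 60°), giving zone 40; latitude is north of the equator, so 40N.
Zone 40 central meridian λ₀ = 6×40 − 183 = 57°; Δλ = -2.8408°.
Transverse Mercator on WGS84 with k₀ = 0.9996 gives E = 211037.796 m, N = 2660034.456 m.

Zone 40N: E 211038 m, N 2660034 m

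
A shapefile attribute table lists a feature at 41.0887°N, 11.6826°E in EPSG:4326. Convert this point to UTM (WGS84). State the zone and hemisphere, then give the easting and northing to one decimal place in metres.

Zone 32N: E 725319.4 m, N 4552071.7 m

Longitude 11.6826° lies in the 6° band [6°, 12°), giving zone 32; latitude is north of the equator, so 32N.
Zone 32 central meridian λ₀ = 6×32 − 183 = 9°; Δλ = +2.6826°.
Transverse Mercator on WGS84 with k₀ = 0.9996 gives E = 725319.400 m, N = 4552071.748 m.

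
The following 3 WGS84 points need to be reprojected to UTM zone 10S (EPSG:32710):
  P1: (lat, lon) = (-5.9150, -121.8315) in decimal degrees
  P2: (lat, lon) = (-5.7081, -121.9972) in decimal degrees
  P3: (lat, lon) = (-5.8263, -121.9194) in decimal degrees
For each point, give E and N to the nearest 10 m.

P1: E 629350 m, N 9346060 m; P2: E 611040 m, N 9368970 m; P3: E 619630 m, N 9355880 m

UTM zone 10S: λ₀ = -123°, k₀ = 0.9996.
P1 (-5.9150°, -121.8315°) → (629345.959, 9346055.567) m.
P2 (-5.7081°, -121.9972°) → (611042.504, 9368965.867) m.
P3 (-5.8263°, -121.9194°) → (619633.691, 9355882.016) m.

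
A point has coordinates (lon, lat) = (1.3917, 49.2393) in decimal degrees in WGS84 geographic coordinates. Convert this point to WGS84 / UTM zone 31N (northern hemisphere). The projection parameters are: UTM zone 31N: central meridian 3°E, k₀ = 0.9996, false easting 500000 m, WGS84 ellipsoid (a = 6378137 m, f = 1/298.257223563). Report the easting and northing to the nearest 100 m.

Zone 31 central meridian λ₀ = 6×31 − 183 = 3°; Δλ = -1.6083°.
Transverse Mercator on WGS84 with k₀ = 0.9996 gives E = 382931.715 m, N = 5455302.858 m.

E 382900 m, N 5455300 m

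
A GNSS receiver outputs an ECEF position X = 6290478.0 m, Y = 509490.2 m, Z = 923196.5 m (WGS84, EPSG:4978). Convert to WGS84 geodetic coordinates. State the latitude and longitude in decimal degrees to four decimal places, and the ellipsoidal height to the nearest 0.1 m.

λ = atan2(Y, X) = 4.63049959°; p = √(X²+Y²) = 6311077.1 m.
Bowring's method on WGS84 (a = 6378137 m, b = 6356752.314 m) gives φ = 8.37760043°, h = 556.363 m.

lat 8.3776°, lon 4.6305°, h 556.4 m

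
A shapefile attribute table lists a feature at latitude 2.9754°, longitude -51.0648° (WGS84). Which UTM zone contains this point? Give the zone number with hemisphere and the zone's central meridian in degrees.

Zone 22N, central meridian -51°

UTM zone = ⌊(λ + 180)/6⌋ + 1; -51.0648° ∈ [-54°, -48°) → zone 22.
Hemisphere: N (φ ≥ 0).
Central meridian λ₀ = 6×22 − 183 = -51°.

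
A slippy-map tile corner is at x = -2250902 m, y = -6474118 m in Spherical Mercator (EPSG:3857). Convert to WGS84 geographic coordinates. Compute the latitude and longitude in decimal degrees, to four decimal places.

R = 6378137 m. λ = x/R = -20.22019670°.
φ = 2·arctan(exp(y/R)) − 90° = 2·arctan(0.36238) − 90° = -50.16049913°.

lat -50.1605°, lon -20.2202°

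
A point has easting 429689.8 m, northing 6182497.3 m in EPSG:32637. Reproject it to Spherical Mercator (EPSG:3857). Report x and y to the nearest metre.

Unproject from UTM 37N (λ₀ = 39°) → φ = 55.78299958°, λ = 37.87889970°.
Web Mercator (R = 6378137 m): x = 4216659.826 m, y = 7515337.735 m.

x 4216660 m, y 7515338 m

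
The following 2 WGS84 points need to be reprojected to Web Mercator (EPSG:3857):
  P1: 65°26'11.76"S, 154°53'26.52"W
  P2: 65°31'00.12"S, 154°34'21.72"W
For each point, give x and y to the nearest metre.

Web Mercator: x = R·λ, y = R·ln tan(π/4+φ/2), R = 6378137 m.
P1 (-65.4366°, -154.8907°) → (-17242353.853, -9724325.000) m.
P2 (-65.5167°, -154.5727°) → (-17206954.255, -9745807.706) m.

P1: x -17242354 m, y -9724325 m; P2: x -17206954 m, y -9745808 m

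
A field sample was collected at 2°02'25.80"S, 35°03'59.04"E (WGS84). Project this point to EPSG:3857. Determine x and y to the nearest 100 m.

x 3903600 m, y -227200 m

Web Mercator is spherical with R = a = 6378137 m.
x = R·λ = 6378137 × 0.612024137 = 3903573.792 m.
y = R·ln tan(π/4 + φ/2) = 6378137 × -0.035620974 = -227195.452 m.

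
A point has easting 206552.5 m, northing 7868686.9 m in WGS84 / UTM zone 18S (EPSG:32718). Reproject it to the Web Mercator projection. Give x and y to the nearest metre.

x -8659710 m, y -2184887 m

Unproject from UTM 18S (λ₀ = -75°) → φ = -19.25419986°, λ = -77.79149980°.
Web Mercator (R = 6378137 m): x = -8659710.146 m, y = -2184886.811 m.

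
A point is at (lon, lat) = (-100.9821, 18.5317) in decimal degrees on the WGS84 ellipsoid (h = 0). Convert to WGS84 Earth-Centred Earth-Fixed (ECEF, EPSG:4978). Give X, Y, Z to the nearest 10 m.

X -1152440 m, Y -5938680 m, Z 2014270 m

WGS84: a = 6378137 m, e² = 0.006694380; N(φ) = a/√(1−e²sin²φ) = 6380294.657 m.
X = (N+h)·cosφ·cosλ = -1152436.751 m; Y = (N+h)·cosφ·sinλ = -5938677.979 m; Z = (N(1−e²)+h)·sinφ = 2014269.335 m.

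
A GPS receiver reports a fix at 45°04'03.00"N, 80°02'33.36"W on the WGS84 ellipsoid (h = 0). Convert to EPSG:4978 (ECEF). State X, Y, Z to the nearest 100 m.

WGS84: a = 6378137 m, e² = 0.006694380; N(φ) = a/√(1−e²sin²φ) = 6388863.568 m.
X = (N+h)·cosφ·cosλ = 780245.620 m; Y = (N+h)·cosφ·sinλ = -4444313.061 m; Z = (N(1−e²)+h)·sinφ = 4492649.602 m.

X 780200 m, Y -4444300 m, Z 4492600 m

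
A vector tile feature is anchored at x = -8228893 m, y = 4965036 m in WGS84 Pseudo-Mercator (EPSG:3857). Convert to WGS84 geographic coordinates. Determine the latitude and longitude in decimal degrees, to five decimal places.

R = 6378137 m. λ = x/R = -73.92140353°.
φ = 2·arctan(exp(y/R)) − 90° = 2·arctan(2.17809) − 90° = 40.67850327°.

lat 40.67850°, lon -73.92140°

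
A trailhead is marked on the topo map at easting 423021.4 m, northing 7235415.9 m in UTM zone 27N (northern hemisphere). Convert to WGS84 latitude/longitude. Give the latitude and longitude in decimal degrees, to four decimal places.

lat 65.2329°, lon -22.6469°

Zone 27N: λ₀ = -21°, k₀ = 0.9996, false easting 500000 m.
Meridian distance M = (N − FN)/k₀ = 7238311.2 m.
Inverse transverse Mercator on WGS84 gives φ = 65.23290007°, λ = -22.64690007°.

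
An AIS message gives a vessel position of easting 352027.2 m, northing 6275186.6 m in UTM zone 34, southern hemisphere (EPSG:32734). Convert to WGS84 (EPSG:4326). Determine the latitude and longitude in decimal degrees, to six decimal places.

lat -33.652900°, lon 19.404200°

Zone 34S: λ₀ = 21°, k₀ = 0.9996, false easting 500000 m, false northing 10000000 m.
Meridian distance M = (N − FN)/k₀ = -3726303.9 m.
Inverse transverse Mercator on WGS84 gives φ = -33.65289981°, λ = 19.40420002°.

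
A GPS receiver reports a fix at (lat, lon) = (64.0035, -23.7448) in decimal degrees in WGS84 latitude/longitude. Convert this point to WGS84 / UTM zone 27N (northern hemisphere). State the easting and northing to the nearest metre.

E 365794 m, N 7100294 m

Zone 27 central meridian λ₀ = 6×27 − 183 = -21°; Δλ = -2.7448°.
Transverse Mercator on WGS84 with k₀ = 0.9996 gives E = 365794.286 m, N = 7100294.307 m.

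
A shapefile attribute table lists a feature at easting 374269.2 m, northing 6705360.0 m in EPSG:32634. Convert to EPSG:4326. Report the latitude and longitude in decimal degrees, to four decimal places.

lat 60.4648°, lon 18.7134°

Zone 34N: λ₀ = 21°, k₀ = 0.9996, false easting 500000 m.
Meridian distance M = (N − FN)/k₀ = 6708043.2 m.
Inverse transverse Mercator on WGS84 gives φ = 60.46479979°, λ = 18.71340017°.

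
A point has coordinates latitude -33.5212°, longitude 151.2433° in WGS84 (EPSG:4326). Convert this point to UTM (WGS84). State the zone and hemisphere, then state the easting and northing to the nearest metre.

Longitude 151.2433° lies in the 6° band [150°, 156°), giving zone 56; latitude is south of the equator, so 56S.
Zone 56 central meridian λ₀ = 6×56 − 183 = 153°; Δλ = -1.7567°.
Transverse Mercator on WGS84 with k₀ = 0.9996 gives E = 336857.998 m, N = 6289548.934 m.

Zone 56S: E 336858 m, N 6289549 m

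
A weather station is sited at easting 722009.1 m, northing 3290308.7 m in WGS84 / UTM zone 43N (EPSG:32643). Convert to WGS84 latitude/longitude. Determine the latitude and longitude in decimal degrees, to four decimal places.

lat 29.7231°, lon 77.2952°

Zone 43N: λ₀ = 75°, k₀ = 0.9996, false easting 500000 m.
Meridian distance M = (N − FN)/k₀ = 3291625.4 m.
Inverse transverse Mercator on WGS84 gives φ = 29.72310001°, λ = 77.29519996°.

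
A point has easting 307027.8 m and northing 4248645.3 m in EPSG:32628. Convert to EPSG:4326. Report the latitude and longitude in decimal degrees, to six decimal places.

lat 38.365200°, lon -17.208800°

Zone 28N: λ₀ = -15°, k₀ = 0.9996, false easting 500000 m.
Meridian distance M = (N − FN)/k₀ = 4250345.4 m.
Inverse transverse Mercator on WGS84 gives φ = 38.36520012°, λ = -17.20880034°.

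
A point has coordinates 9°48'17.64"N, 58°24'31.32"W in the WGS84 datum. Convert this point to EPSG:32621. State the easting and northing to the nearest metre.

Zone 21 central meridian λ₀ = 6×21 − 183 = -57°; Δλ = -1.4087°.
Transverse Mercator on WGS84 with k₀ = 0.9996 gives E = 345506.841 m, N = 1084165.147 m.

E 345507 m, N 1084165 m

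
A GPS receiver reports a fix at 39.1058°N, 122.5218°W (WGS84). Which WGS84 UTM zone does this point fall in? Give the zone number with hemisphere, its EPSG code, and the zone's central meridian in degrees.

UTM zone = ⌊(λ + 180)/6⌋ + 1; -122.5218° ∈ [-126°, -120°) → zone 10.
Hemisphere: N (φ ≥ 0).
Central meridian λ₀ = 6×10 − 183 = -123°.
EPSG code: 32610.

Zone 10N (EPSG:32610), central meridian -123°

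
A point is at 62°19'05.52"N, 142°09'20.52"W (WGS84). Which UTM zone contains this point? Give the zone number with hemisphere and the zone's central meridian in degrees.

Zone 7N, central meridian -141°

UTM zone = ⌊(λ + 180)/6⌋ + 1; -142.1557° ∈ [-144°, -138°) → zone 7.
Hemisphere: N (φ ≥ 0).
Central meridian λ₀ = 6×7 − 183 = -141°.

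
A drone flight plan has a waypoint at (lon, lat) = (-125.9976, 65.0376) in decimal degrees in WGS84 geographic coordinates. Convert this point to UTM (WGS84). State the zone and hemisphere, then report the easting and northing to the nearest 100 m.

Zone 10N: E 358900 m, N 7216000 m

Longitude -125.9976° lies in the 6° band [-126°, -120°), giving zone 10; latitude is north of the equator, so 10N.
Zone 10 central meridian λ₀ = 6×10 − 183 = -123°; Δλ = -2.9976°.
Transverse Mercator on WGS84 with k₀ = 0.9996 gives E = 358883.379 m, N = 7215992.704 m.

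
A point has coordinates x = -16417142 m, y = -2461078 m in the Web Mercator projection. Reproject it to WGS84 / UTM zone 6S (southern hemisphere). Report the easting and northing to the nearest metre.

Web Mercator inverse (R = 6378137 m) → φ = -21.57920394°, λ = -147.47769580°.
UTM 6S forward: E = 450547.274 m, N = 7613672.257 m.

E 450547 m, N 7613672 m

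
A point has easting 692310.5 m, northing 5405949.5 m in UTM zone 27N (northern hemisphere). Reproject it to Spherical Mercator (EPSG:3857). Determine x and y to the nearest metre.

x -2046308 m, y 6237074 m

Unproject from UTM 27N (λ₀ = -21°) → φ = 48.77679988°, λ = -18.38230038°.
Web Mercator (R = 6378137 m): x = -2046308.317 m, y = 6237073.515 m.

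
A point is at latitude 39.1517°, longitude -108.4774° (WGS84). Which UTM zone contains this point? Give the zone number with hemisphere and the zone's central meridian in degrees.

Zone 12N, central meridian -111°

UTM zone = ⌊(λ + 180)/6⌋ + 1; -108.4774° ∈ [-114°, -108°) → zone 12.
Hemisphere: N (φ ≥ 0).
Central meridian λ₀ = 6×12 − 183 = -111°.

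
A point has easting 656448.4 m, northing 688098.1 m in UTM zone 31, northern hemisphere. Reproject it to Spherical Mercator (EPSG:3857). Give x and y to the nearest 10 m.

x 491380 m, y 694140 m

Unproject from UTM 31N (λ₀ = 3°) → φ = 6.22330040°, λ = 4.41409999°.
Web Mercator (R = 6378137 m): x = 491375.363 m, y = 694140.851 m.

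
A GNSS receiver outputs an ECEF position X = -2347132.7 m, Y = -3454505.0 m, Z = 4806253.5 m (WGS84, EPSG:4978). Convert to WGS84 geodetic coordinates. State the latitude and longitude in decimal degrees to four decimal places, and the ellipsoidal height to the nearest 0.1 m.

λ = atan2(Y, X) = -124.19379940°; p = √(X²+Y²) = 4176438.3 m.
Bowring's method on WGS84 (a = 6378137 m, b = 6356752.314 m) gives φ = 49.20110013°, h = 1389.485 m.

lat 49.2011°, lon -124.1938°, h 1389.5 m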